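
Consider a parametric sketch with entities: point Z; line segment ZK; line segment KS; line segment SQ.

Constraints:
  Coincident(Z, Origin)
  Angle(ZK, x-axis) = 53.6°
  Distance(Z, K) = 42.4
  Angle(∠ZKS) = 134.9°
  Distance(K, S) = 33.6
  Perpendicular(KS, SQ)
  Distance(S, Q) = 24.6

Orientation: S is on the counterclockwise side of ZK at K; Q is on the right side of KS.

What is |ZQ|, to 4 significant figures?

83.79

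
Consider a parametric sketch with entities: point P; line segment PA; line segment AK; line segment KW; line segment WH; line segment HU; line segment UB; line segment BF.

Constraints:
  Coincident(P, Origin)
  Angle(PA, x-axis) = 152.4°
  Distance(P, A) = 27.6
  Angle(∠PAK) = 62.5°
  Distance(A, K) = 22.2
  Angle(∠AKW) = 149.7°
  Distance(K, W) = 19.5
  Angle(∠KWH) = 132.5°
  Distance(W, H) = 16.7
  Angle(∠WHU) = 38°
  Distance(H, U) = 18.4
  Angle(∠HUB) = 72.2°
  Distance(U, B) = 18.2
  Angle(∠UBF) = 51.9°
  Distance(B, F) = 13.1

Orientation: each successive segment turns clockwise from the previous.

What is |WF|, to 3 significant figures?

8.56

P is at the origin; PA runs at 152.4° with length 27.6, so A = (-24.5, 12.8). ∠PAK = 62.5° gives AK at 34.9° from the x-axis; with |AK| = 22.2, K = (-6.25, 25.5). ∠AKW = 149.7° gives KW at 4.60° from the x-axis; with |KW| = 19.5, W = (13.2, 27.1). ∠KWH = 132.5° gives WH at -42.9° from the x-axis; with |WH| = 16.7, H = (25.4, 15.7). ∠WHU = 38.0° gives HU at 175° from the x-axis; with |HU| = 18.4, U = (7.09, 17.3). ∠HUB = 72.2° gives UB at 67.3° from the x-axis; with |UB| = 18.2, B = (14.1, 34.0). ∠UBF = 51.9° gives BF at -60.8° from the x-axis; with |BF| = 13.1, F = (20.5, 22.6). Then |WF| = |F − W| = 8.56.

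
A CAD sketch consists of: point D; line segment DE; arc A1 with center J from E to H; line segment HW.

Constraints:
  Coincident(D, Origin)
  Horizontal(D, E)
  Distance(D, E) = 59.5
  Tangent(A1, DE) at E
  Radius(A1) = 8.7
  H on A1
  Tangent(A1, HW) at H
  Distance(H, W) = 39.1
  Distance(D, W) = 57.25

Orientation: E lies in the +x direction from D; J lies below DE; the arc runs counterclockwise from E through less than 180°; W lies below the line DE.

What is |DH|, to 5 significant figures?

51.627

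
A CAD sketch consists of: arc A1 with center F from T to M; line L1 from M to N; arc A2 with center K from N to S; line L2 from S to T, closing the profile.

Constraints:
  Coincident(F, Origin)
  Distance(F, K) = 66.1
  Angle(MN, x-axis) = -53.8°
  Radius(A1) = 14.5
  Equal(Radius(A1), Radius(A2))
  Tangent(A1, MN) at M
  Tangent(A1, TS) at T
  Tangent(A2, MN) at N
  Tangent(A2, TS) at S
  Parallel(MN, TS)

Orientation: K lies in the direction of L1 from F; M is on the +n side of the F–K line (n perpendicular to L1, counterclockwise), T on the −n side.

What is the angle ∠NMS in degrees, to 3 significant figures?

23.7°

The slot axis is L1's direction at -53.8°, so u = (cos -53.8°, sin -53.8°) = (0.591, -0.807) and n = (−sin -53.8°, cos -53.8°) = (0.807, 0.591). F is at the origin and K lies 66.1 along u from F, so K = 66.1·u = (39.0, -53.3). Tangency of A1 to both parallel lines with radius 14.5 puts M and T at F ± 14.5·n: M = (11.7, 8.56), T = (-11.7, -8.56). Equal radii place N and S the same way about K: N = K + 14.5·n = (50.7, -44.8), S = K − 14.5·n = (27.3, -61.9). Then cos ∠NMS = MN·MS / (|MN||MS|), giving 23.7°.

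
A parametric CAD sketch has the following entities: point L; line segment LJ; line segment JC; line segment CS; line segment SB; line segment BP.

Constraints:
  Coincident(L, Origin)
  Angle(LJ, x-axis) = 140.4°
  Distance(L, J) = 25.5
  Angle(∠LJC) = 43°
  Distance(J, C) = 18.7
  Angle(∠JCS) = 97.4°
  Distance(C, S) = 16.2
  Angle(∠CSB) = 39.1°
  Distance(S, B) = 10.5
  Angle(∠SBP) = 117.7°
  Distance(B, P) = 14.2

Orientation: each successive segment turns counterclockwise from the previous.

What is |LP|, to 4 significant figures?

22.28

L is at the origin; LJ runs at 140.4° with length 25.5, so J = (-19.65, 16.25). ∠LJC = 43.0° gives JC at -82.60° from the x-axis; with |JC| = 18.7, C = (-17.24, -2.290). ∠JCS = 97.4° gives CS at -2.842e-14° from the x-axis; with |CS| = 16.2, S = (-1.040, -2.290). ∠CSB = 39.1° gives SB at 140.9° from the x-axis; with |SB| = 10.5, B = (-9.188, 4.332). ∠SBP = 117.7° gives BP at -156.8° from the x-axis; with |BP| = 14.2, P = (-22.24, -1.262). Then |LP| = |P − L| = 22.28.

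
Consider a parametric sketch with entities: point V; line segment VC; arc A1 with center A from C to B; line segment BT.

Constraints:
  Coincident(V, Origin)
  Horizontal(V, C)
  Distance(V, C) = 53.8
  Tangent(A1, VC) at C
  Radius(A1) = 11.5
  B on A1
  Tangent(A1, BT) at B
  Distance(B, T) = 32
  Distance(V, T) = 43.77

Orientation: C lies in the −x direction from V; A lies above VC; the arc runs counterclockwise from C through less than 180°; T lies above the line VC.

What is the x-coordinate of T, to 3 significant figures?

-28.0

V is at the origin; VC is horizontal with |VC| = 53.8 and C on the −x side, so C = (-53.8, 0.00). Since A1 is tangent to VC there, AC ⟂ VC, so A = C + (0, 11.5) = (-53.8, 11.5). Since AB ⟂ BT (tangency), |AT| = √(11.5² + 32.0²) = 34.0 regardless of where B sits on A1. So T lies on both circle(V, 43.77) and circle(A, 34.0); the above-VC intersection is T = (-28.0, 33.6). B is the foot of the tangent from T: B = (-43.8, 5.82).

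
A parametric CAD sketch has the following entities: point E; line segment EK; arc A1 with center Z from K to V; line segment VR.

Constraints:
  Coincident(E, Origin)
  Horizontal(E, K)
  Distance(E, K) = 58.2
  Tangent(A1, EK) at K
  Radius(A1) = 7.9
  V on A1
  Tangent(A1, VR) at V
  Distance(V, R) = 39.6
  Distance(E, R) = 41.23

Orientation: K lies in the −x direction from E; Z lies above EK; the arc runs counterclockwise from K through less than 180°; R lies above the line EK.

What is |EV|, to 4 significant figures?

52.39

Checks: |ZK| = 7.900 ✓; |ZV| = 7.900 ✓; ∠(ZV, VR) = 90.00° ✓; |VR| = 39.60 ✓; |ER| = 41.23 ✓.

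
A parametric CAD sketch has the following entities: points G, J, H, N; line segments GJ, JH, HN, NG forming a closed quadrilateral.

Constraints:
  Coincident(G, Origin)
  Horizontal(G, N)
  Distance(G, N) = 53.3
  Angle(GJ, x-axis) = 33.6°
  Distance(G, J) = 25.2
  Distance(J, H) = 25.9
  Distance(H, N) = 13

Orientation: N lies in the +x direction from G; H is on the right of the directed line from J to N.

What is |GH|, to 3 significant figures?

40.7

G is at the origin; GN is horizontal with |GN| = 53.3 and N in +x, so N = (53.3, 0). GJ runs at 33.6° with |GJ| = 25.2, so J = (21.0, 13.9). H is determined by |JH| = 25.9 and |HN| = 13.0 together: it lies at the intersection of circle(J, 25.9) and circle(N, 13.0). With |JN| = 35.2, the foot of the radical line on JN is 24.7 from J and the perpendicular offset is √(25.9² − 24.7²) = 7.71. Taking the right-of-JN solution: H = (40.6, -2.93).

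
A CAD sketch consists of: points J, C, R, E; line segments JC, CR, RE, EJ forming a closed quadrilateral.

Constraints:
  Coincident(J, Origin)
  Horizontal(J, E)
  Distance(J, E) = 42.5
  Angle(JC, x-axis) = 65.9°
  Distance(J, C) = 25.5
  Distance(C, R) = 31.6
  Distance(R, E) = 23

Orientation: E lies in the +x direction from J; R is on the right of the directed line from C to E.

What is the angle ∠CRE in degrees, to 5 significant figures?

91.730°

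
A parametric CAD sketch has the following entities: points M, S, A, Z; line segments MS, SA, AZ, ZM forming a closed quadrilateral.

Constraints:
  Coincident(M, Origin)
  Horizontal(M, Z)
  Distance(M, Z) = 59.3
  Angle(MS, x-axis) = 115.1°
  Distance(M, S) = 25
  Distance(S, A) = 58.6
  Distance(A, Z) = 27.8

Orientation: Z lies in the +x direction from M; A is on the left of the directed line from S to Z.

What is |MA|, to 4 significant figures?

54.23

Checks: MS at 115.1° ✓; |SA| = 58.60 ✓; |AZ| = 27.80 ✓.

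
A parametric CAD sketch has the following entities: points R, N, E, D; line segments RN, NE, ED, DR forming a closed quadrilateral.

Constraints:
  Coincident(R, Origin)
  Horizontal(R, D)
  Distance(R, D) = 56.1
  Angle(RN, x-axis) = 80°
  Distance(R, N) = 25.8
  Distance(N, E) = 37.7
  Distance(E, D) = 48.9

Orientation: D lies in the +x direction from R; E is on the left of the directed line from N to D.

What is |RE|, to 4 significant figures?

58.02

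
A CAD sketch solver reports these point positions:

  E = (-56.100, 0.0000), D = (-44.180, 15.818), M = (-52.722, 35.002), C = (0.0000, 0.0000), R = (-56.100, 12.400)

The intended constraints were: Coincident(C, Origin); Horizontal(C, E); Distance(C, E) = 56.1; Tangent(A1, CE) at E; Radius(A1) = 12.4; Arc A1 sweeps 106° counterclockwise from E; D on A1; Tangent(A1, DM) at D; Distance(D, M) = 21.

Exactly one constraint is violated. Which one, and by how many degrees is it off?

Tangent(A1, DM) at D — off by 8.00°.

C = (0.00, 0.00) ✓; C.y = 0.00, E.y = 0.00 ✓; |CE| = 56.10 ✓; ∠(RE, EC) = 90.00° ✓; |RE| = 12.40 ✓; bearing(R→D) − bearing(R→E) = 106.0° ✓; |RD| = 12.40 ✓; ∠(RD, DM) = 82.00° ✗; |DM| = 21.00 ✓.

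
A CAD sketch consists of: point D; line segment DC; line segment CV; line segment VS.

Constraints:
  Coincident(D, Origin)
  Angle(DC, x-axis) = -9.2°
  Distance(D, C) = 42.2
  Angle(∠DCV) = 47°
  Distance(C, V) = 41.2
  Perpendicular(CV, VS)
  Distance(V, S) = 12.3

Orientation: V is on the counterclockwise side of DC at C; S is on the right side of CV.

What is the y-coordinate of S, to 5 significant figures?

34.332

D is at the origin; DC runs at -9.2° with length 42.2, so C = 42.2·(cos -9.2°, sin -9.2°) = (41.657, -6.7470). ∠DCV = 47.0°, so CV runs at -9.2° + (180° − 47.0°) = 123.80° from the x-axis; with |CV| = 41.2, V = C + 41.2·(cos 123.80°, sin 123.80°) = (18.738, 27.490). CV is perpendicular to VS; with |VS| = 12.3 on the right of CV, S = V + 12.3·(0.83098, 0.55630) = (28.959, 34.332). So S.y = 34.332.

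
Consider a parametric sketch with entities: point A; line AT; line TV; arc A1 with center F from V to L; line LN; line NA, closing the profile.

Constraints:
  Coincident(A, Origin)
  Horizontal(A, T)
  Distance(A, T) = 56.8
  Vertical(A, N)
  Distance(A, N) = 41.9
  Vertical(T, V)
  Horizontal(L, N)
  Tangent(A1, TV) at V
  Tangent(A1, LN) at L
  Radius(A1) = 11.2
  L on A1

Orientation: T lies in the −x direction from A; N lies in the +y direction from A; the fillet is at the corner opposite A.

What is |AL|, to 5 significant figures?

61.927

A is at the origin; AT is horizontal with |AT| = 56.8 and T on the −x side, so T = (-56.800, 0.0000). A and N share the same x with |AN| = 41.9 and N on the +y side, so N = (0.0000, 41.900). The virtual corner opposite A is at (-56.800, 41.900). Since A1 is tangent to TV there, FV ⟂ TV and A1 meets LN tangentially, so FL is at right angles to LN, with radius 11.2, so the center F sits 11.2 in from both sides at F = (-45.600, 30.700). That places the tangent points at V = (-56.800, 30.700) on TV and L = (-45.600, 41.900) on LN. Then |AL| = |L − A| = 61.927.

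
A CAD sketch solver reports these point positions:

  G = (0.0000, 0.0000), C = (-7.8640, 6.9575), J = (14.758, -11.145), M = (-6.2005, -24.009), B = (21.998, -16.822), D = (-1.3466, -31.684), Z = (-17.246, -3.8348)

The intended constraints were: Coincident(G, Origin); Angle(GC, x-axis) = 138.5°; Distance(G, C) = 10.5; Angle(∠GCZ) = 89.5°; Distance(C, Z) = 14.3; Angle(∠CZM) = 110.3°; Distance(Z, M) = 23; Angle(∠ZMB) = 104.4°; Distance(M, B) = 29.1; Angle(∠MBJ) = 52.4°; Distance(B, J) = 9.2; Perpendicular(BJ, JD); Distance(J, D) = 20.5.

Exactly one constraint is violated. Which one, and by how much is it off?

Distance(J, D) = 20.5 — off by 5.60.

G = (0.00, 0.00) ✓; GC at 138.5° ✓; |GC| = 10.50 ✓; ∠GCZ = 89.50° ✓; |CZ| = 14.30 ✓; ∠CZM = 110.3° ✓; |ZM| = 23.00 ✓; ∠ZMB = 104.4° ✓; |MB| = 29.10 ✓; ∠MBJ = 52.40° ✓; |BJ| = 9.200 ✓; ∠(BJ, JD) = 90.00° ✓; |JD| = 26.10 ✗.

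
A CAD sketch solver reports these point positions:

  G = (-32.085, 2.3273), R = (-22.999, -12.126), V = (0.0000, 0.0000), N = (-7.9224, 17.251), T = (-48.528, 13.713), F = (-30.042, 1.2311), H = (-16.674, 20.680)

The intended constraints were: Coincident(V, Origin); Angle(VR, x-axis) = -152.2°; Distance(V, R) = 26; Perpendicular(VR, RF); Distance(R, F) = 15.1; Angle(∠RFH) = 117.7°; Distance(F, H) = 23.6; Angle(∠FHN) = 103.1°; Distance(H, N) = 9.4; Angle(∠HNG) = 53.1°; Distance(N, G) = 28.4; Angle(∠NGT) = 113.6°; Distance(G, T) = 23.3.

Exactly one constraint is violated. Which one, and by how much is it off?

Distance(G, T) = 23.3 — off by 3.30.

V = (0.00, 0.00) ✓; VR at -152.2° ✓; |VR| = 26.00 ✓; ∠(VR, RF) = 90.00° ✓; |RF| = 15.10 ✓; ∠RFH = 117.7° ✓; |FH| = 23.60 ✓; ∠FHN = 103.1° ✓; |HN| = 9.399 ✓; ∠HNG = 53.10° ✓; |NG| = 28.40 ✓; ∠NGT = 113.6° ✓; |GT| = 20.00 ✗.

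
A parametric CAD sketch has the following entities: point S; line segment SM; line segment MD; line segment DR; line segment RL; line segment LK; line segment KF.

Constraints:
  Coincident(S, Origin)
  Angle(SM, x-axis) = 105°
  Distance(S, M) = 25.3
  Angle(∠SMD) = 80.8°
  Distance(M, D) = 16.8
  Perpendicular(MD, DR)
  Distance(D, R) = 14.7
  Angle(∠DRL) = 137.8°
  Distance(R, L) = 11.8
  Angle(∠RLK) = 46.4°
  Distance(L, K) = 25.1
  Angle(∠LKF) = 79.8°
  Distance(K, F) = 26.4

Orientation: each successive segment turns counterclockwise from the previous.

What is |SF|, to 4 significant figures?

37.71

S is at the origin; SM runs at 105.0° with length 25.3, so M = (-6.548, 24.44). ∠SMD = 80.8° gives MD at -155.8° from the x-axis; with |MD| = 16.8, D = (-21.87, 17.55). MD ⟂ DR, so DR runs at -65.80°; with |DR| = 14.7, R = (-15.85, 4.143). ∠DRL = 137.8° gives RL at -23.60° from the x-axis; with |RL| = 11.8, L = (-5.033, -0.5811). ∠RLK = 46.4° gives LK at 110.0° from the x-axis; with |LK| = 25.1, K = (-13.62, 23.01). ∠LKF = 79.8° gives KF at -149.8° from the x-axis; with |KF| = 26.4, F = (-36.43, 9.725). Then |SF| = |F − S| = 37.71.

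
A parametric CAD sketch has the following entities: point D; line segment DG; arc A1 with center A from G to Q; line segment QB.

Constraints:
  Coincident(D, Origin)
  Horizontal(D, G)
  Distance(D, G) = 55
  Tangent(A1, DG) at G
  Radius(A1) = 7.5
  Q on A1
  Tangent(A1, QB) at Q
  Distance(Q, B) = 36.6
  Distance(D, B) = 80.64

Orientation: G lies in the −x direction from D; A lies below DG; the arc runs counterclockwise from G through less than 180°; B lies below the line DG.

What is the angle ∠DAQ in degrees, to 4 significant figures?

162.3°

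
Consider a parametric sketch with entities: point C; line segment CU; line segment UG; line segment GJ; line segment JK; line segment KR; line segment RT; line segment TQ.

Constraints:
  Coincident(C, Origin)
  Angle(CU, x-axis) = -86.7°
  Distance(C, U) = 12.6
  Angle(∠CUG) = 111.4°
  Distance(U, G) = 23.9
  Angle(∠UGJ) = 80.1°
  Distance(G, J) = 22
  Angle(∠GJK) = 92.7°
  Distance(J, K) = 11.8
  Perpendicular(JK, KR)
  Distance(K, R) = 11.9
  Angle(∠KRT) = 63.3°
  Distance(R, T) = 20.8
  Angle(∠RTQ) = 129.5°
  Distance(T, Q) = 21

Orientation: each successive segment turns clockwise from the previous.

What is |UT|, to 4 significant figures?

33.73

C is at the origin; CU runs at -86.7° with length 12.6, so U = (0.7253, -12.58). ∠CUG = 111.4° gives UG at -155.3° from the x-axis; with |UG| = 23.9, G = (-20.99, -22.57). ∠UGJ = 80.1° gives GJ at 104.8° from the x-axis; with |GJ| = 22.0, J = (-26.61, -1.296). ∠GJK = 92.7° gives JK at 17.50° from the x-axis; with |JK| = 11.8, K = (-15.35, 2.252). JK ⟂ KR, so KR runs at -72.50°; with |KR| = 11.9, R = (-11.78, -9.097). ∠KRT = 63.3° gives RT at 170.8° from the x-axis; with |RT| = 20.8, T = (-32.31, -5.771). Then |UT| = |T − U| = 33.73.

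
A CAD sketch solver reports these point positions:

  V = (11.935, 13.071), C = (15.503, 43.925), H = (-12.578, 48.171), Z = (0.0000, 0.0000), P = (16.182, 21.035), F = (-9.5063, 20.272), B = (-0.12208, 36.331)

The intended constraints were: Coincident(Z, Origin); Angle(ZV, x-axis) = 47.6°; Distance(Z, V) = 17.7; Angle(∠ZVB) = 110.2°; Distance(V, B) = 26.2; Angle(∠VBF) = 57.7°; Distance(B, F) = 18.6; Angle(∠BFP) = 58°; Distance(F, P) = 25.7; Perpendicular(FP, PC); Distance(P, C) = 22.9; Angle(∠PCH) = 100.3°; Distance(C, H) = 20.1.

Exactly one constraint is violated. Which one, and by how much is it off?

Distance(C, H) = 20.1 — off by 8.30.

Z = (0.00, 0.00) ✓; ZV at 47.60° ✓; |ZV| = 17.70 ✓; ∠ZVB = 110.2° ✓; |VB| = 26.20 ✓; ∠VBF = 57.70° ✓; |BF| = 18.60 ✓; ∠BFP = 58.00° ✓; |FP| = 25.70 ✓; ∠(FP, PC) = 90.00° ✓; |PC| = 22.90 ✓; ∠PCH = 100.3° ✓; |CH| = 28.40 ✗.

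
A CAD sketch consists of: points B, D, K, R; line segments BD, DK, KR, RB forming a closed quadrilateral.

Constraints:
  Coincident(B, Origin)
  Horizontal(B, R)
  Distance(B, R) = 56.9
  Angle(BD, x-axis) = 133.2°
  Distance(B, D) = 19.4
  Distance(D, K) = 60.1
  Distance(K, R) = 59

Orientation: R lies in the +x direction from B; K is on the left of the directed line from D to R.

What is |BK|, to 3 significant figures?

62.4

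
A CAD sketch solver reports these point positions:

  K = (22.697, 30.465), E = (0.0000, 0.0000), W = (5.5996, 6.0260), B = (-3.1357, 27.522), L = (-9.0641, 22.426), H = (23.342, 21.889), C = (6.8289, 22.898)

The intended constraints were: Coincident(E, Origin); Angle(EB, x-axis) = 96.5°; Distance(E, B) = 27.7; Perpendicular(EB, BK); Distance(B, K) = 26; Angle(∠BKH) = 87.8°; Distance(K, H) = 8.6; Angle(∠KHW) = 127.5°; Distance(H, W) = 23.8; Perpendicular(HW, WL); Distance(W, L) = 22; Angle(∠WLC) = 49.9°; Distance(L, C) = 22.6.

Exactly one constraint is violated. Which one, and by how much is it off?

Distance(L, C) = 22.6 — off by 6.70.

E = (0.00, 0.00) ✓; EB at 96.50° ✓; |EB| = 27.70 ✓; ∠(EB, BK) = 90.00° ✓; |BK| = 26.00 ✓; ∠BKH = 87.80° ✓; |KH| = 8.600 ✓; ∠KHW = 127.5° ✓; |HW| = 23.80 ✓; ∠(HW, WL) = 90.00° ✓; |WL| = 22.00 ✓; ∠WLC = 49.90° ✓; |LC| = 15.90 ✗.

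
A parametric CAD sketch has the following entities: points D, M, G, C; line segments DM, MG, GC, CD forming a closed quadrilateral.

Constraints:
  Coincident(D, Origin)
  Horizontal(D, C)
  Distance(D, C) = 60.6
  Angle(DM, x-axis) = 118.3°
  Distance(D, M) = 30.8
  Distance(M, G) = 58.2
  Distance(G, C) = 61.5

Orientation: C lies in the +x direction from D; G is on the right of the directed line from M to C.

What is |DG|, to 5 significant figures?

28.032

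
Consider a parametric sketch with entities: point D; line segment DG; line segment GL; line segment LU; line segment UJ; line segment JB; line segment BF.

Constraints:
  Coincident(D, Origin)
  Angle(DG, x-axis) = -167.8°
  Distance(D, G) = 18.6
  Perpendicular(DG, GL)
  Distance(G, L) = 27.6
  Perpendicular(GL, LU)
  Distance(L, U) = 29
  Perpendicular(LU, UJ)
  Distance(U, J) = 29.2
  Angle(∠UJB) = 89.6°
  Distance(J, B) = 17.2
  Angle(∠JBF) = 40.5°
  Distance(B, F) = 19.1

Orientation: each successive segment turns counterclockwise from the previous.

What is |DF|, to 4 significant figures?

13.35

D is at the origin; DG runs at -167.8° with length 18.6, so G = (-18.18, -3.931). DG is perpendicular to GL, so GL runs at -77.80°; with |GL| = 27.6, L = (-12.35, -30.91). The perpendicularity gives LU at right angles to GL, so LU runs at 12.20°; with |LU| = 29.0, U = (16.00, -24.78). LU ⟂ UJ, so UJ runs at 102.2°; with |UJ| = 29.2, J = (9.827, 3.762). ∠UJB = 89.6° gives JB at -167.4° from the x-axis; with |JB| = 17.2, B = (-6.959, 0.009580). ∠JBF = 40.5° gives BF at -27.90° from the x-axis; with |BF| = 19.1, F = (9.921, -8.928). Then |DF| = |F − D| = 13.35.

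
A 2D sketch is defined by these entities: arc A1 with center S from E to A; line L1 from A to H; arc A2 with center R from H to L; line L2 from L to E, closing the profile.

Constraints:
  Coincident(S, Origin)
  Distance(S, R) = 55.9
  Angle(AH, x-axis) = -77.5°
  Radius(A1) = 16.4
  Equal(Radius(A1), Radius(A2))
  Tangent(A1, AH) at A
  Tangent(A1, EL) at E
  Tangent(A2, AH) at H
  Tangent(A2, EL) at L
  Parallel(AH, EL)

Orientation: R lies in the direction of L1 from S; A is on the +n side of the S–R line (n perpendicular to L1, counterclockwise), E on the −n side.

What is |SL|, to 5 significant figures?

58.256

The slot axis is L1's direction at -77.5°, so u = (cos -77.5°, sin -77.5°) = (0.21644, -0.97630) and n = (−sin -77.5°, cos -77.5°) = (0.97630, 0.21644). S is at the origin and R lies 55.9 along u from S, so R = 55.9·u = (12.099, -54.575). Tangency of A1 to both parallel lines with radius 16.4 puts A and E at S ± 16.4·n: A = (16.011, 3.5496), E = (-16.011, -3.5496). Equal radii place H and L the same way about R: H = R + 16.4·n = (28.110, -51.025), L = R − 16.4·n = (-3.9123, -58.125). Then |SL| = |L − S| = 58.256.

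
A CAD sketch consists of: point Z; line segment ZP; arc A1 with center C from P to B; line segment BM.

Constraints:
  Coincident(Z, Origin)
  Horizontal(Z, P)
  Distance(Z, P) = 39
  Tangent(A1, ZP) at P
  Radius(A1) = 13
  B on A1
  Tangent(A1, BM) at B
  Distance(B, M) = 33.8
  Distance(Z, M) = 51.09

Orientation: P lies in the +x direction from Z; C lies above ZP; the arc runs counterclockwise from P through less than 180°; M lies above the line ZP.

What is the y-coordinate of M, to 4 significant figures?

45.55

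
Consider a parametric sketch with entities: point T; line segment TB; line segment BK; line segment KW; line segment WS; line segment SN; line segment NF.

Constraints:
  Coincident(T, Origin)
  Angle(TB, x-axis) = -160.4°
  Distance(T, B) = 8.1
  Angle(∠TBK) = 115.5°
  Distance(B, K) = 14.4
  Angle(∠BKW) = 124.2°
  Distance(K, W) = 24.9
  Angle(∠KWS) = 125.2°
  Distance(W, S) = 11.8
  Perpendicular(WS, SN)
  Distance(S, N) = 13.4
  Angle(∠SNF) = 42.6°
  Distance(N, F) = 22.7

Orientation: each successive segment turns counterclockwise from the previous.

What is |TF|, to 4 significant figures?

37.90

WS ⟂ SN, so SN runs at 104.7°; with |SN| = 13.4, N = (17.95, -17.12). ∠SNF = 42.6° gives NF at -117.9° from the x-axis; with |NF| = 22.7, F = (7.327, -37.19). Then |TF| = |F − T| = 37.90.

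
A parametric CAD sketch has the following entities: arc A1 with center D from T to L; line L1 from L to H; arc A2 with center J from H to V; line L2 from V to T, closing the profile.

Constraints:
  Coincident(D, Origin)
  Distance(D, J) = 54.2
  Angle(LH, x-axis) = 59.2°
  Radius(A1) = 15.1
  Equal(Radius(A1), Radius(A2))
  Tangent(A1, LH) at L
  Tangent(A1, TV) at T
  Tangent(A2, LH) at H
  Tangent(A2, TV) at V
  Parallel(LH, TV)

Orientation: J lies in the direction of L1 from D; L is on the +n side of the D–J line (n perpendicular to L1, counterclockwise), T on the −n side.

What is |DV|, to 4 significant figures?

56.26

The slot axis is L1's direction at 59.2°, so u = (cos 59.2°, sin 59.2°) = (0.5120, 0.8590) and n = (−sin 59.2°, cos 59.2°) = (-0.8590, 0.5120). D is at the origin and J lies 54.2 along u from D, so J = 54.2·u = (27.75, 46.56). Tangency of A1 to both parallel lines with radius 15.1 puts L and T at D ± 15.1·n: L = (-12.97, 7.732), T = (12.97, -7.732). Equal radii place H and V the same way about J: H = J + 15.1·n = (14.78, 54.29), V = J − 15.1·n = (40.72, 38.82). Then |DV| = |V − D| = 56.26.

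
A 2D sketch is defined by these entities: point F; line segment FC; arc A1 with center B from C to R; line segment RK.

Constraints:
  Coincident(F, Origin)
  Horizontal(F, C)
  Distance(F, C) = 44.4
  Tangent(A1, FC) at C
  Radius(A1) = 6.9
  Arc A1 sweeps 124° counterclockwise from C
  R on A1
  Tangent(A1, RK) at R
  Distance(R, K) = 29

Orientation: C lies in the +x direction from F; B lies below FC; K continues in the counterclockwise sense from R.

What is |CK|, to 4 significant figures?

36.35

F is at the origin; F and C share the same y with |FC| = 44.4 and C on the +x side, so C = (44.40, 0.000). The tangent condition forces BC to be normal to FC, so B = C + (0, -6.9) = (44.40, -6.900). On A1, C sits at bearing 90° from B; a 124° counterclockwise sweep puts R at bearing 214°, so R = B + 6.9·(cos 214°, sin 214°) = (38.68, -10.76). A1 meets RK tangentially, so BR is at right angles to RK, so RK runs along (−sin 214°, cos 214°); with |RK| = 29.0, K = (54.90, -34.80). Then |CK| = |K − C| = 36.35.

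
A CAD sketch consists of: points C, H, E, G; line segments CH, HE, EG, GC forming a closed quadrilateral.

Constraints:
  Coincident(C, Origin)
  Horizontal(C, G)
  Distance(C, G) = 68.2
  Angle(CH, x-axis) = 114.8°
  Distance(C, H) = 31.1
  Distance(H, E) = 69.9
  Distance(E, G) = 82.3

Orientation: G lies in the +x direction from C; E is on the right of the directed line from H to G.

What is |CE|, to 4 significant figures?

41.09

Checks: |HE| = 69.90 ✓; |EG| = 82.30 ✓.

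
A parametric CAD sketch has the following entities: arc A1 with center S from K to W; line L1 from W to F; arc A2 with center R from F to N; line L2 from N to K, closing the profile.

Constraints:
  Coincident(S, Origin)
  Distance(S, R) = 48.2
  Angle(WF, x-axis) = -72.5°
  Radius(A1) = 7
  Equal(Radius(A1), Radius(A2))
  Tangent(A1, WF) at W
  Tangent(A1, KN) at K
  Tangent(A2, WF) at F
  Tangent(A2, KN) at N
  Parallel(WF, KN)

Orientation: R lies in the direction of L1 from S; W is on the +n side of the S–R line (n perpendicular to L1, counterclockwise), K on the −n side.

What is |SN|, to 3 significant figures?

48.7

The slot axis is L1's direction at -72.5°, so u = (cos -72.5°, sin -72.5°) = (0.301, -0.954) and n = (−sin -72.5°, cos -72.5°) = (0.954, 0.301). S is at the origin and R lies 48.2 along u from S, so R = 48.2·u = (14.5, -46.0). Tangency of A1 to both parallel lines with radius 7.0 puts W and K at S ± 7.0·n: W = (6.68, 2.10), K = (-6.68, -2.10). Equal radii place F and N the same way about R: F = R + 7.0·n = (21.2, -43.9), N = R − 7.0·n = (7.82, -48.1). Then |SN| = |N − S| = 48.7.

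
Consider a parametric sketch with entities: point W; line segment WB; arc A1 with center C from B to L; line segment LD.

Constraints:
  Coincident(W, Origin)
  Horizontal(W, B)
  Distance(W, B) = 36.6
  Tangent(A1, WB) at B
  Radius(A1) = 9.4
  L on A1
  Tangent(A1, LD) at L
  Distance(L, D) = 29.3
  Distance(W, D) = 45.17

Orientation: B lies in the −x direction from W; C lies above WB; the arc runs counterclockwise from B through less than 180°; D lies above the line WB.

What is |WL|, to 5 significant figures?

28.560

W is at the origin; WB is horizontal with |WB| = 36.6 and B on the −x side, so B = (-36.600, 0.0000). The tangent condition forces CB to be normal to WB, so C = B + (0, 9.4) = (-36.600, 9.4000). Since CL ⟂ LD (tangency), |CD| = √(9.4² + 29.3²) = 30.771 regardless of where L sits on A1. So D lies on both circle(W, 45.17) and circle(C, 30.771); the above-WB intersection is D = (-24.739, 37.793). L is the foot of the tangent from D: L = (-27.234, 8.5995).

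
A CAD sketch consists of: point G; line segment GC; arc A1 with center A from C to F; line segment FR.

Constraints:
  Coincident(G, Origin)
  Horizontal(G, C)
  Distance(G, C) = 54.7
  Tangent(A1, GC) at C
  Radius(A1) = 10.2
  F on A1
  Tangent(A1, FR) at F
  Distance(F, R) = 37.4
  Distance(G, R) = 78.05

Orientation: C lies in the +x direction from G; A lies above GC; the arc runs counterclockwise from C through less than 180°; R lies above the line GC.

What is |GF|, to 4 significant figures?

65.81

G is at the origin; GC is horizontal with |GC| = 54.7 and C on the +x side, so C = (54.70, 0.000). A1 meets GC tangentially, so AC is at right angles to GC, so A = C + (0, 10.2) = (54.70, 10.20). Since AF ⟂ FR (tangency), |AR| = √(10.2² + 37.4²) = 38.77 regardless of where F sits on A1. So R lies on both circle(G, 78.05) and circle(A, 38.77); the above-GC intersection is R = (61.22, 48.41). F is the foot of the tangent from R: F = (64.85, 11.19).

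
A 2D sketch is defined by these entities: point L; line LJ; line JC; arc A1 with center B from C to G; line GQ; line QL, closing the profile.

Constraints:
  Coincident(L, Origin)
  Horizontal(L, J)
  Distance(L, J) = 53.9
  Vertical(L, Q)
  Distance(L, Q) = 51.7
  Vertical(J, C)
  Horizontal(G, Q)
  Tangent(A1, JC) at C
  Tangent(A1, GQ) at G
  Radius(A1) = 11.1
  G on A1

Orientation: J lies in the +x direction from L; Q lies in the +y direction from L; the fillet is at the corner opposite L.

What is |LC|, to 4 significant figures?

67.48

L is at the origin; L and J share the same y with |LJ| = 53.9 and J on the +x side, so J = (53.90, 0.000). L and Q share the same x with |LQ| = 51.7 and Q on the +y side, so Q = (0.000, 51.70). The virtual corner opposite L is at (53.90, 51.70). Tangency of A1 to JC means the radius BC is perpendicular to JC and A1 meets GQ tangentially, so BG is at right angles to GQ, with radius 11.1, so the center B sits 11.1 in from both sides at B = (42.80, 40.60). That places the tangent points at C = (53.90, 40.60) on JC and G = (42.80, 51.70) on GQ. Then |LC| = |C − L| = 67.48.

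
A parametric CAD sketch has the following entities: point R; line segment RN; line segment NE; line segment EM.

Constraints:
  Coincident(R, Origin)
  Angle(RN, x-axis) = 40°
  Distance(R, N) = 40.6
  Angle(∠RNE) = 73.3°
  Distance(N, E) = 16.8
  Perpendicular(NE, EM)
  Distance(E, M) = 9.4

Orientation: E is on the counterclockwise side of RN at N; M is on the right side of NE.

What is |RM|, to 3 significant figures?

48.6

∠RNE = 73.3°, so NE runs at 40.0° + (180° − 73.3°) = 147° from the x-axis; with |NE| = 16.8, E = N + 16.8·(cos 147°, sin 147°) = (17.1, 35.3). NE ⟂ EM; with |EM| = 9.4 on the right of NE, M = E + 9.4·(0.549, 0.836) = (22.2, 43.2). Then |RM| = |M − R| = 48.6.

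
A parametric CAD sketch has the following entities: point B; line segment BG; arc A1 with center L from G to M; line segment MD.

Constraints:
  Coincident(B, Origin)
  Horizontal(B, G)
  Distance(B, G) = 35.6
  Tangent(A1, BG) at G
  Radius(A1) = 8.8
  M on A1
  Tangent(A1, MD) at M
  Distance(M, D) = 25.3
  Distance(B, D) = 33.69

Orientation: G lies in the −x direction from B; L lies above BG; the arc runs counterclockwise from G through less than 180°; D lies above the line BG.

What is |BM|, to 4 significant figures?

28.01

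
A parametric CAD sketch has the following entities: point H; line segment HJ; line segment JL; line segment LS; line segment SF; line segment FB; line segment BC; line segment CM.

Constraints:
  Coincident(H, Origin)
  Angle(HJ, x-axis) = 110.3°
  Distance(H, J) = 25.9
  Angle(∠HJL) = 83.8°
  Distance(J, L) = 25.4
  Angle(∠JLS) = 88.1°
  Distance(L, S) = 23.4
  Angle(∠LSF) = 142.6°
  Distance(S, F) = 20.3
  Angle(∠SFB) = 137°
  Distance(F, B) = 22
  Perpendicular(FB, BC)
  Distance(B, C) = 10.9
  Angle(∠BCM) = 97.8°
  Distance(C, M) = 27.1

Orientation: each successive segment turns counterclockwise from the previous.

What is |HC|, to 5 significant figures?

15.312

H is at the origin; HJ runs at 110.3° with length 25.9, so J = (-8.9856, 24.291). ∠HJL = 83.8° gives JL at -153.50° from the x-axis; with |JL| = 25.4, L = (-31.717, 12.958). ∠JLS = 88.1° gives LS at -61.600° from the x-axis; with |LS| = 23.4, S = (-20.587, -7.6259). ∠LSF = 142.6° gives SF at -24.200° from the x-axis; with |SF| = 20.3, F = (-2.0713, -15.947). ∠SFB = 137.0° gives FB at 18.800° from the x-axis; with |FB| = 22.0, B = (18.755, -8.8575). FB ⟂ BC, so BC runs at 108.80°; with |BC| = 10.9, C = (15.242, 1.4610). Then |HC| = |C − H| = 15.312.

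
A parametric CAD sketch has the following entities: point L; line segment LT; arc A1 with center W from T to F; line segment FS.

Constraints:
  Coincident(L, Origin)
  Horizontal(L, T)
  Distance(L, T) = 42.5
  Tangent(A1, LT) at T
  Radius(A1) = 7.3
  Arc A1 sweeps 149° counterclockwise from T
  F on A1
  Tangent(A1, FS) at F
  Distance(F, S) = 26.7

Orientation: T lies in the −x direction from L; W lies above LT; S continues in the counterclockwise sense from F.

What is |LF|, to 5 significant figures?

41.044

L is at the origin; L and T share the same y with |LT| = 42.5 and T on the −x side, so T = (-42.500, 0.0000). Tangency of A1 to LT means the radius WT is perpendicular to LT, so W = T + (0, 7.3) = (-42.500, 7.3000). On A1, T sits at bearing -90° from W; a 149° counterclockwise sweep puts F at bearing 59°, so F = W + 7.3·(cos 59°, sin 59°) = (-38.740, 13.557). Then |LF| = |F − L| = 41.044.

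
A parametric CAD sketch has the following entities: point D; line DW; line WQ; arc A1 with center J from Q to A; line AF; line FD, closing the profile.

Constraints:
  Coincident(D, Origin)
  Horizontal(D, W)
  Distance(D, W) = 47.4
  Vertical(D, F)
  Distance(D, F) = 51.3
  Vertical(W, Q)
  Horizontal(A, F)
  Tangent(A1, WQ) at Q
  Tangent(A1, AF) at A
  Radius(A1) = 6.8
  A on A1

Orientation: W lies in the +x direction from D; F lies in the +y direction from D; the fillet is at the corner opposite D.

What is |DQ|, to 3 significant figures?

65.0

D is at the origin; DW is horizontal with |DW| = 47.4 and W on the +x side, so W = (47.4, 0.00). DF is vertical with |DF| = 51.3 and F on the +y side, so F = (0.00, 51.3). The virtual corner opposite D is at (47.4, 51.3). Tangency of A1 to WQ means the radius JQ is perpendicular to WQ and tangency of A1 to AF means the radius JA is perpendicular to AF, with radius 6.8, so the center J sits 6.8 in from both sides at J = (40.6, 44.5). That places the tangent points at Q = (47.4, 44.5) on WQ and A = (40.6, 51.3) on AF. Then |DQ| = |Q − D| = 65.0.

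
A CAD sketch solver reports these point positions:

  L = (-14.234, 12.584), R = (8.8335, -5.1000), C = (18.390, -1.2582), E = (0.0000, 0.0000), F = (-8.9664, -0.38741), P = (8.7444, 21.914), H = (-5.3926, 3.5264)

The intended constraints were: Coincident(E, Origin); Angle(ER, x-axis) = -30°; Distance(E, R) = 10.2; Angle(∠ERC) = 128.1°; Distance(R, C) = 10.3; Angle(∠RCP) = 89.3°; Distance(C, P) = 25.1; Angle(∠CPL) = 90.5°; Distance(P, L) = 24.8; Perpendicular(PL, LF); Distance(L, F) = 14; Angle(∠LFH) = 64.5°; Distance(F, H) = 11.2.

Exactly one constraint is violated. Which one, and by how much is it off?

Distance(F, H) = 11.2 — off by 5.90.

E = (0.00, 0.00) ✓; ER at -30.00° ✓; |ER| = 10.20 ✓; ∠ERC = 128.1° ✓; |RC| = 10.30 ✓; ∠RCP = 89.30° ✓; |CP| = 25.10 ✓; ∠CPL = 90.50° ✓; |PL| = 24.80 ✓; ∠(PL, LF) = 90.00° ✓; |LF| = 14.00 ✓; ∠LFH = 64.50° ✓; |FH| = 5.300 ✗.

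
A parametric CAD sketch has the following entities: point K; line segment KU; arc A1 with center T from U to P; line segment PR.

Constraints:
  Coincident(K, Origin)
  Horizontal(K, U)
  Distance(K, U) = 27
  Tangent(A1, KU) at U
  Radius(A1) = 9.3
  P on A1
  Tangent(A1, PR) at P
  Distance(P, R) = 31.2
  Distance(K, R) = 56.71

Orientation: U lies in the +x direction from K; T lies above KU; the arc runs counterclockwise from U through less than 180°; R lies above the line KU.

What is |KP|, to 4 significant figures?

36.93

Checks: |TU| = 9.300 ✓; |TP| = 9.300 ✓; ∠(TP, PR) = 90.00° ✓; |PR| = 31.20 ✓; |KR| = 56.71 ✓.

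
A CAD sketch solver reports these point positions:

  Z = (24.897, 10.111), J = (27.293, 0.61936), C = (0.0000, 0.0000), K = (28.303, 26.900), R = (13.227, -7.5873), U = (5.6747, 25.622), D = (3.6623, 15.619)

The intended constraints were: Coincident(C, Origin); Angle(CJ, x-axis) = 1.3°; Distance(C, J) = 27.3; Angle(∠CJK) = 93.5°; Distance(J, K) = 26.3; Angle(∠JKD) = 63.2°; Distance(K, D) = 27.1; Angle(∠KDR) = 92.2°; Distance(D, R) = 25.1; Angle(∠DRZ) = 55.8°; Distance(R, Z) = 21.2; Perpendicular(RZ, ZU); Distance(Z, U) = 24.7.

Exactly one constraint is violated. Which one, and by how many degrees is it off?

Perpendicular(RZ, ZU) — off by 5.50°.

C = (0.00, 0.00) ✓; CJ at 1.300° ✓; |CJ| = 27.30 ✓; ∠CJK = 93.50° ✓; |JK| = 26.30 ✓; ∠JKD = 63.20° ✓; |KD| = 27.10 ✓; ∠KDR = 92.20° ✓; |DR| = 25.10 ✓; ∠DRZ = 55.80° ✓; |RZ| = 21.20 ✓; ∠(RZ, ZU) = 84.50° ✗; |ZU| = 24.70 ✓.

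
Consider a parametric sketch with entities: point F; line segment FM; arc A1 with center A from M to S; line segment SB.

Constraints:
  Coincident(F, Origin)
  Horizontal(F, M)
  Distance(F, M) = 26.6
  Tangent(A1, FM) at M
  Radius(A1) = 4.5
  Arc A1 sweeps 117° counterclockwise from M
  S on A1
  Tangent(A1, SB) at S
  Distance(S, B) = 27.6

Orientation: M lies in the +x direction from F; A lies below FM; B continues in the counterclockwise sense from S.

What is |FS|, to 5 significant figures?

23.519

F is at the origin; FM is horizontal with |FM| = 26.6 and M on the +x side, so M = (26.600, 0.0000). Tangency of A1 to FM means the radius AM is perpendicular to FM, so A = M + (0, -4.5) = (26.600, -4.5000). On A1, M sits at bearing 90° from A; a 117° counterclockwise sweep puts S at bearing 207°, so S = A + 4.5·(cos 207°, sin 207°) = (22.590, -6.5430). Then |FS| = |S − F| = 23.519.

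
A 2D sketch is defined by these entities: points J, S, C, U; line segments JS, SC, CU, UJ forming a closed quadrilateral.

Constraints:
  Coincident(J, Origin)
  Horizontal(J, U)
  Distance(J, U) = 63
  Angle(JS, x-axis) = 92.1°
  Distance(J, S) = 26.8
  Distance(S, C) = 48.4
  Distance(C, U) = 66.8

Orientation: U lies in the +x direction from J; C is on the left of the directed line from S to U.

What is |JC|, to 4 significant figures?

69.15

J is at the origin; J and U share the same y with |JU| = 63.0 and U in +x, so U = (63.0, 0). JS runs at 92.1° with |JS| = 26.8, so S = (-0.9821, 26.78). C is determined by |SC| = 48.4 and |CU| = 66.8 together: it lies at the intersection of circle(S, 48.4) and circle(U, 66.8). With |SU| = 69.36, the foot of the radical line on SU is 19.40 from S and the perpendicular offset is √(48.4² − 19.40²) = 44.34. Taking the left-of-SU solution: C = (34.04, 60.19).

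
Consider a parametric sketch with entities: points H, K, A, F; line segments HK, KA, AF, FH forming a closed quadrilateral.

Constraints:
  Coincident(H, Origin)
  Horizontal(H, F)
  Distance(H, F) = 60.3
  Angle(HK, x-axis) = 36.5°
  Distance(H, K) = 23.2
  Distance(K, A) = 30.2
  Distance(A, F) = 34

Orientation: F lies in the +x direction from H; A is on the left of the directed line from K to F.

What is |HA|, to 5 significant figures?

53.365

H is at the origin; HF is horizontal with |HF| = 60.3 and F in +x, so F = (60.3, 0). HK runs at 36.5° with |HK| = 23.2, so K = (18.649, 13.800). A is determined by |KA| = 30.2 and |AF| = 34.0 together: it lies at the intersection of circle(K, 30.2) and circle(F, 34.0). With |KF| = 43.877, the foot of the radical line on KF is 19.159 from K and the perpendicular offset is √(30.2² − 19.159²) = 23.345. Taking the left-of-KF solution: A = (44.178, 29.935).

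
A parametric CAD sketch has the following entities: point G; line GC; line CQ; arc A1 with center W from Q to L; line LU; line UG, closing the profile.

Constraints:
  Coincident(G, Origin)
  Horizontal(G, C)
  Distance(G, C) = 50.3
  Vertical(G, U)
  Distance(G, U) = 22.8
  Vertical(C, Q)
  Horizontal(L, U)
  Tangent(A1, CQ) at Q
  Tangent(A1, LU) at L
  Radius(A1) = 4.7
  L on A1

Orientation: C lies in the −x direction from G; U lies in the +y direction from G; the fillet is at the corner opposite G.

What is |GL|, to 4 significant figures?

50.98

G is at the origin; G and C share the same y with |GC| = 50.3 and C on the −x side, so C = (-50.30, 0.000). G and U share the same x with |GU| = 22.8 and U on the +y side, so U = (0.000, 22.80). The virtual corner opposite G is at (-50.30, 22.80). Since A1 is tangent to CQ there, WQ ⟂ CQ and since A1 is tangent to LU there, WL ⟂ LU, with radius 4.7, so the center W sits 4.7 in from both sides at W = (-45.60, 18.10). That places the tangent points at Q = (-50.30, 18.10) on CQ and L = (-45.60, 22.80) on LU. Then |GL| = |L − G| = 50.98.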